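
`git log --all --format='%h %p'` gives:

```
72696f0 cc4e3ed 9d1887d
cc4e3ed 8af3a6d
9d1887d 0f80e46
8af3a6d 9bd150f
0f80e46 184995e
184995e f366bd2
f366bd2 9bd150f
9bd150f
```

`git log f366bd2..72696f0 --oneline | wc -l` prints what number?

6

Reachable from 72696f0: {0f80e46, 184995e, 72696f0, 8af3a6d, 9bd150f, 9d1887d, cc4e3ed, f366bd2}.
Reachable from f366bd2: {9bd150f, f366bd2}.
In 72696f0's history but not f366bd2's: {0f80e46, 184995e, 72696f0, 8af3a6d, 9d1887d, cc4e3ed} — 6 commits.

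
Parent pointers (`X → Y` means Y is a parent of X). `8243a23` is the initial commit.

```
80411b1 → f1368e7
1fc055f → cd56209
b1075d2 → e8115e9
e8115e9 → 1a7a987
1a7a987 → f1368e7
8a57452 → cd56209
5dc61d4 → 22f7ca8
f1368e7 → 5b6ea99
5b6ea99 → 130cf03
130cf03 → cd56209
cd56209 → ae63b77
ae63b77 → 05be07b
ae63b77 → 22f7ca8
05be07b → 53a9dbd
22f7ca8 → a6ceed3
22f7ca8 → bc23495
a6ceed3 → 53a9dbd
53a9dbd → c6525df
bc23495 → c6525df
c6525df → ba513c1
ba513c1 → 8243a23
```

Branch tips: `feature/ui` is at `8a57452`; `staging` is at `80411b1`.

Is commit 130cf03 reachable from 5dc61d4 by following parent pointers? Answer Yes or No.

No

Ancestors of 5dc61d4: {22f7ca8, 53a9dbd, 5dc61d4, 8243a23, a6ceed3, ba513c1, bc23495, c6525df}.
130cf03 is not in that set, so it is not an ancestor of 5dc61d4.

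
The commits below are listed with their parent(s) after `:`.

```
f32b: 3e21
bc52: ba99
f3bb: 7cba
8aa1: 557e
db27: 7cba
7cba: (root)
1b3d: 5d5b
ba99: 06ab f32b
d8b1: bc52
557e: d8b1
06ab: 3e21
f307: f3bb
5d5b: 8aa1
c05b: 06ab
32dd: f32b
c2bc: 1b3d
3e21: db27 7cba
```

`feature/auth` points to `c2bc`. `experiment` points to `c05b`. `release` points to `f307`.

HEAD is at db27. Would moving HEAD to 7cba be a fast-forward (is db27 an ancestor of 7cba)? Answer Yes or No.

No

A fast-forward from db27 to 7cba is possible iff db27 is an ancestor of 7cba.
Ancestors of 7cba: {7cba}.
db27 is not among them, so fast-forward is not possible.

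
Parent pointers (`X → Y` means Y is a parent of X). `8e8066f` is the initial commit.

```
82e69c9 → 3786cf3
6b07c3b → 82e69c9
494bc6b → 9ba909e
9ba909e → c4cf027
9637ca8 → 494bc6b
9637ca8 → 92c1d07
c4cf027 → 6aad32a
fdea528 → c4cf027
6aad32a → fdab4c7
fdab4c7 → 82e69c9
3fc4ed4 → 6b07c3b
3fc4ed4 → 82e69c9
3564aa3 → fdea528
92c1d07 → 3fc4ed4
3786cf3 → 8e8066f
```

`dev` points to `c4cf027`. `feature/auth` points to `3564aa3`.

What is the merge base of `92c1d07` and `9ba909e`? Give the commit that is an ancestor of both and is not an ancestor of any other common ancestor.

82e69c9

Ancestors of 92c1d07: {3786cf3, 3fc4ed4, 6b07c3b, 82e69c9, 8e8066f, 92c1d07}.
Ancestors of 9ba909e: {3786cf3, 6aad32a, 82e69c9, 8e8066f, 9ba909e, c4cf027, fdab4c7}.
Common ancestors: {3786cf3, 82e69c9, 8e8066f}.
Among these, 82e69c9 is not an ancestor of any other common ancestor — it is the merge base.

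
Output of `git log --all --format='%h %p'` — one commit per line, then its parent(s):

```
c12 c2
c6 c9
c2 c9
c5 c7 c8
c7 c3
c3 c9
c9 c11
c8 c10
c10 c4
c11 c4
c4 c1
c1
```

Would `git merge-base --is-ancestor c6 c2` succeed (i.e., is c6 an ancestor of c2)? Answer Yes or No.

No

Ancestors of c2: {c1, c11, c2, c4, c9}.
c6 is not in that set, so it is not an ancestor of c2.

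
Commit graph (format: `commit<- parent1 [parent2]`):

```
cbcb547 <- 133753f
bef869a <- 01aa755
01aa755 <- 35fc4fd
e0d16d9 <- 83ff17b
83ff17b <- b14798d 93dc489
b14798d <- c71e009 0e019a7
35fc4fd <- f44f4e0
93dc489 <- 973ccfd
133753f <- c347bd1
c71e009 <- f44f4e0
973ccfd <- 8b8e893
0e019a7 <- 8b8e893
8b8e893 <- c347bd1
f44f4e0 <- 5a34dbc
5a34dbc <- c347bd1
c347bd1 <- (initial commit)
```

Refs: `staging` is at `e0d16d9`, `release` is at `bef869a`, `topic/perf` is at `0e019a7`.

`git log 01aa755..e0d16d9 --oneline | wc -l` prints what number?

Reachable from e0d16d9: {0e019a7, 5a34dbc, 83ff17b, 8b8e893, 93dc489, 973ccfd, b14798d, c347bd1, c71e009, e0d16d9, f44f4e0}.
Reachable from 01aa755: {01aa755, 35fc4fd, 5a34dbc, c347bd1, f44f4e0}.
In e0d16d9's history but not 01aa755's: {0e019a7, 83ff17b, 8b8e893, 93dc489, 973ccfd, b14798d, c71e009, e0d16d9} — 8 commits.

8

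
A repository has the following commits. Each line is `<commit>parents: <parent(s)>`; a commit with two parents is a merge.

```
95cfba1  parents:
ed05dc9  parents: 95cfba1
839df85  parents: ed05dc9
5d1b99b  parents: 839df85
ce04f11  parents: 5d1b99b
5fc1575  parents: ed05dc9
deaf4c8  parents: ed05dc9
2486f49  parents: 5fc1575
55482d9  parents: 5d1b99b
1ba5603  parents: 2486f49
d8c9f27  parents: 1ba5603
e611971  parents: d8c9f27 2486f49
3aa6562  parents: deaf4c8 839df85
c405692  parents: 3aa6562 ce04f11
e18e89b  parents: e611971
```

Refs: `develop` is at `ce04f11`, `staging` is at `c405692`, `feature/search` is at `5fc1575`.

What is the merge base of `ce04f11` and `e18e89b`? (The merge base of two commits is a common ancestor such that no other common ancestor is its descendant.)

Ancestors of ce04f11: {5d1b99b, 839df85, 95cfba1, ce04f11, ed05dc9}.
Ancestors of e18e89b: {1ba5603, 2486f49, 5fc1575, 95cfba1, d8c9f27, e18e89b, e611971, ed05dc9}.
Common ancestors: {95cfba1, ed05dc9}.
Among these, ed05dc9 is not an ancestor of any other common ancestor — it is the merge base.

ed05dc9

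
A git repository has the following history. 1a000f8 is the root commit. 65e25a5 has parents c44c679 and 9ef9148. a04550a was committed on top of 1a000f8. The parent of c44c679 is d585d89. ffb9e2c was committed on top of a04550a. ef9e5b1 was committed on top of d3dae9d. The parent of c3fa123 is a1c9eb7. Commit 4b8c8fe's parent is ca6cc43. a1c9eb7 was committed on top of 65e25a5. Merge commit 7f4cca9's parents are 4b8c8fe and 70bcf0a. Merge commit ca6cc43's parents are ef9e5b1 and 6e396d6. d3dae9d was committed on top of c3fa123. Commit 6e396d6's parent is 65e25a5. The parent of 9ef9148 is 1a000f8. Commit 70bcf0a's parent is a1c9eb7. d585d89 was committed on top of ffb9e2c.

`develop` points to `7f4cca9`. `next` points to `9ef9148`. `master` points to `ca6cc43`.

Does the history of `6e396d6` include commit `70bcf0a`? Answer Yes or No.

No

Ancestors of 6e396d6: {1a000f8, 65e25a5, 6e396d6, 9ef9148, a04550a, c44c679, d585d89, ffb9e2c}.
70bcf0a is not in that set, so it is not an ancestor of 6e396d6.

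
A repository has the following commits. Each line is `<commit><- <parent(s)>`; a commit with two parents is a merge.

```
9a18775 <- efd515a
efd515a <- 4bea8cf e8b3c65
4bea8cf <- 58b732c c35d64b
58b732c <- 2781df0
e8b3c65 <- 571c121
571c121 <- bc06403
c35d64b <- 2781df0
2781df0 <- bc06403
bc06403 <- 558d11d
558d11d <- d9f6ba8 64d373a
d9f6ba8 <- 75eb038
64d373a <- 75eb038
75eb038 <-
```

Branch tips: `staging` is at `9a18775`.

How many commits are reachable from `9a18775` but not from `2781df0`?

7

Reachable from 9a18775: {2781df0, 4bea8cf, 558d11d, 571c121, 58b732c, 64d373a, 75eb038, 9a18775, bc06403, c35d64b, d9f6ba8, e8b3c65, efd515a}.
Reachable from 2781df0: {2781df0, 558d11d, 64d373a, 75eb038, bc06403, d9f6ba8}.
In 9a18775's history but not 2781df0's: {4bea8cf, 571c121, 58b732c, 9a18775, c35d64b, e8b3c65, efd515a} — 7 commits.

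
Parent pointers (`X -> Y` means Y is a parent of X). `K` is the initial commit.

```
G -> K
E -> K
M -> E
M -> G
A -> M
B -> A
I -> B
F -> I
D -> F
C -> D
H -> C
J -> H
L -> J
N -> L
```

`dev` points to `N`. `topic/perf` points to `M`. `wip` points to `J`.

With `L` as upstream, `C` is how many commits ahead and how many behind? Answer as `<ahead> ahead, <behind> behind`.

0 ahead, 3 behind

Reachable from C: {A, B, C, D, E, F, G, I, K, M}.
Reachable from L: {A, B, C, D, E, F, G, H, I, J, K, L, M}.
Only in C's history (ahead): {} — 0.
Only in L's history (behind): {H, J, L} — 3.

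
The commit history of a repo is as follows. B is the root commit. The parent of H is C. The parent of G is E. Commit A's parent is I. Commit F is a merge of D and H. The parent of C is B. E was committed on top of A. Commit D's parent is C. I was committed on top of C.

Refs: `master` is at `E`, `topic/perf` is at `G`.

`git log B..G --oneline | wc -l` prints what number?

Reachable from G: {A, B, C, E, G, I}.
Reachable from B: {B}.
In G's history but not B's: {A, C, E, G, I} — 5 commits.

5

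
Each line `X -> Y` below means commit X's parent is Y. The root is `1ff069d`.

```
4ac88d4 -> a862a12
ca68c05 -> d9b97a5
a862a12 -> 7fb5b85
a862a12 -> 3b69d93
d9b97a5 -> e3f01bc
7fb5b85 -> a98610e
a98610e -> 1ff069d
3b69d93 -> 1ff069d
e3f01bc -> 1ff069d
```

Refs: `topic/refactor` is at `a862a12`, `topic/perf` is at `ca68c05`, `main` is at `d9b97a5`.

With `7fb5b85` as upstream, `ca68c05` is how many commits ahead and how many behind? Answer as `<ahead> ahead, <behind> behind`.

3 ahead, 2 behind

Reachable from ca68c05: {1ff069d, ca68c05, d9b97a5, e3f01bc}.
Reachable from 7fb5b85: {1ff069d, 7fb5b85, a98610e}.
Only in ca68c05's history (ahead): {ca68c05, d9b97a5, e3f01bc} — 3.
Only in 7fb5b85's history (behind): {7fb5b85, a98610e} — 2.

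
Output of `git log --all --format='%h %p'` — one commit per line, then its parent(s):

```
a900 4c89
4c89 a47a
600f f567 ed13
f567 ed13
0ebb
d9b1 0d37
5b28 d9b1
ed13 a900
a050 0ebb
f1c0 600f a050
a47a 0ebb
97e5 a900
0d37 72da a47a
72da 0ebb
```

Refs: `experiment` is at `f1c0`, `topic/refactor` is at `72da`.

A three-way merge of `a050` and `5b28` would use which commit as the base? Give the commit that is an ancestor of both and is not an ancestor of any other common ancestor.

Ancestors of a050: {0ebb, a050}.
Ancestors of 5b28: {0d37, 0ebb, 5b28, 72da, a47a, d9b1}.
Common ancestors: {0ebb}.
The only common ancestor is 0ebb, so it is the merge base.

0ebb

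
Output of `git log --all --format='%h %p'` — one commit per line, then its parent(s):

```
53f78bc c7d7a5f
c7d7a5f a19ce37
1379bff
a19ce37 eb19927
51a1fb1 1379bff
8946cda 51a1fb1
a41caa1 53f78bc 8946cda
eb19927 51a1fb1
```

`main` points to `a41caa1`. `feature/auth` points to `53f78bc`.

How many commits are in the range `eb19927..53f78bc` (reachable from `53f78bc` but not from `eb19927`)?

3

Reachable from 53f78bc: {1379bff, 51a1fb1, 53f78bc, a19ce37, c7d7a5f, eb19927}.
Reachable from eb19927: {1379bff, 51a1fb1, eb19927}.
In 53f78bc's history but not eb19927's: {53f78bc, a19ce37, c7d7a5f} — 3 commits.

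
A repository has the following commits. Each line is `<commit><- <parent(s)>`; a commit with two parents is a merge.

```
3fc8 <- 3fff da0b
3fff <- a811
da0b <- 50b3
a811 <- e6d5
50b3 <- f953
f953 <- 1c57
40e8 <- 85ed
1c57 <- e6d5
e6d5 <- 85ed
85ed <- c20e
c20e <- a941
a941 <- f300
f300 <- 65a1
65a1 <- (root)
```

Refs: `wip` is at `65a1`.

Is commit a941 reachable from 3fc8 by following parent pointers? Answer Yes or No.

Ancestors of 3fc8 (commits reachable by following parents): {1c57, 3fc8, 3fff, 50b3, 65a1, 85ed, a811, a941, c20e, da0b, e6d5, f300, f953}.
a941 is in that set, so it is an ancestor of 3fc8.

Yes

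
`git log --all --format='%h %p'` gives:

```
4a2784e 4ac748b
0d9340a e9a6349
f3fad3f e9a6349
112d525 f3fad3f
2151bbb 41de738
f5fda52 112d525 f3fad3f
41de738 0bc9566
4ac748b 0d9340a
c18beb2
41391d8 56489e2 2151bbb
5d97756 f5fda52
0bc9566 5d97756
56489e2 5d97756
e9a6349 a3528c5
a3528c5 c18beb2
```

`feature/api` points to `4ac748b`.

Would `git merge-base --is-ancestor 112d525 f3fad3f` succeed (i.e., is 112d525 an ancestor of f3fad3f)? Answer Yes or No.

No

Ancestors of f3fad3f: {a3528c5, c18beb2, e9a6349, f3fad3f}.
112d525 is not in that set, so it is not an ancestor of f3fad3f.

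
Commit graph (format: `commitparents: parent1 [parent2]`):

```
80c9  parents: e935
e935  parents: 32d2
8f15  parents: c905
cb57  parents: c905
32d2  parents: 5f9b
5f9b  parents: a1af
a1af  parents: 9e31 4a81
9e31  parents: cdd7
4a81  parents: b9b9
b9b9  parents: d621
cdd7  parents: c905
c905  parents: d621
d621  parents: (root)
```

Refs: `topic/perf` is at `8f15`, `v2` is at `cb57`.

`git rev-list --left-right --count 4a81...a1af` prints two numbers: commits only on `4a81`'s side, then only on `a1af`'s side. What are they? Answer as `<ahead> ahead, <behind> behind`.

Reachable from 4a81: {4a81, b9b9, d621}.
Reachable from a1af: {4a81, 9e31, a1af, b9b9, c905, cdd7, d621}.
Only in 4a81's history (ahead): {} — 0.
Only in a1af's history (behind): {9e31, a1af, c905, cdd7} — 4.

0 ahead, 4 behind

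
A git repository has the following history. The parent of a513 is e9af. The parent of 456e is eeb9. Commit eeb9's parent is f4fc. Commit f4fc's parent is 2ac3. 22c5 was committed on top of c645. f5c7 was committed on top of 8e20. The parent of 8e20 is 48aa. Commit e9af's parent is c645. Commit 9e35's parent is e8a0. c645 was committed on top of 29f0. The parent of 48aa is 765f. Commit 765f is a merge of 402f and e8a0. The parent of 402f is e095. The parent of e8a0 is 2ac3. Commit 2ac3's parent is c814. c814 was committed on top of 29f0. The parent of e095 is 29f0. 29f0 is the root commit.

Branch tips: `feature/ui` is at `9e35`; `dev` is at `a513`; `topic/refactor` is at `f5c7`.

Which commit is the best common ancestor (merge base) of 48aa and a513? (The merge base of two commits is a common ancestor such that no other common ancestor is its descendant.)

Ancestors of 48aa: {29f0, 2ac3, 402f, 48aa, 765f, c814, e095, e8a0}.
Ancestors of a513: {29f0, a513, c645, e9af}.
Common ancestors: {29f0}.
The only common ancestor is 29f0, so it is the merge base.

29f0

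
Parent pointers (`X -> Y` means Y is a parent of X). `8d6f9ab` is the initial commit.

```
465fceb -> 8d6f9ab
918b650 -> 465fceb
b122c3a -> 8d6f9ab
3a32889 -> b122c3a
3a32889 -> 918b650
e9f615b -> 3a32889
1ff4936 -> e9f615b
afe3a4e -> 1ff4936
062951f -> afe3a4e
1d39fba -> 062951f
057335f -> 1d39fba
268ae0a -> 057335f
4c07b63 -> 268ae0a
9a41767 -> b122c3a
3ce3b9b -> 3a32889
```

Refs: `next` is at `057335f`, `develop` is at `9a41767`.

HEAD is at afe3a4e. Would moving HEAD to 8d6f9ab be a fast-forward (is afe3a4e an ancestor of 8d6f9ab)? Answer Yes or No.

No

A fast-forward from afe3a4e to 8d6f9ab is possible iff afe3a4e is an ancestor of 8d6f9ab.
Ancestors of 8d6f9ab: {8d6f9ab}.
afe3a4e is not among them, so fast-forward is not possible.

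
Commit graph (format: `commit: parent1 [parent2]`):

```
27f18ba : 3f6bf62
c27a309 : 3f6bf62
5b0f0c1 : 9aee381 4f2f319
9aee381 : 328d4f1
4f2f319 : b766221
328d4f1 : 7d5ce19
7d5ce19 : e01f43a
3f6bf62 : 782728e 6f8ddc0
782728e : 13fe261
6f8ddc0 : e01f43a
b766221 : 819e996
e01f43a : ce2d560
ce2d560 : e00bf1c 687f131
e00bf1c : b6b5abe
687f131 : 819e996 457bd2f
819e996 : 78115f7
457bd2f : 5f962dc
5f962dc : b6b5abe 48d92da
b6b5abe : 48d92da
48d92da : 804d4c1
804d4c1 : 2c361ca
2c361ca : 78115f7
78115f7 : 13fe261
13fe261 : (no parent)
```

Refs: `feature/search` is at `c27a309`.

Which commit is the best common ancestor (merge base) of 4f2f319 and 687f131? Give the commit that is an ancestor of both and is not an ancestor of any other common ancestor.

Ancestors of 4f2f319: {13fe261, 4f2f319, 78115f7, 819e996, b766221}.
Ancestors of 687f131: {13fe261, 2c361ca, 457bd2f, 48d92da, 5f962dc, 687f131, 78115f7, 804d4c1, 819e996, b6b5abe}.
Common ancestors: {13fe261, 78115f7, 819e996}.
Among these, 819e996 is not an ancestor of any other common ancestor — it is the merge base.

819e996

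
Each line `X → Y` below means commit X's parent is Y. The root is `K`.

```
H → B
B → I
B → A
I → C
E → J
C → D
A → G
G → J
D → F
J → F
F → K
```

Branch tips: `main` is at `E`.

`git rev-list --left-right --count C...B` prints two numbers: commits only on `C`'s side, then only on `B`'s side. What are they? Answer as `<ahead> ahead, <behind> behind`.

Reachable from C: {C, D, F, K}.
Reachable from B: {A, B, C, D, F, G, I, J, K}.
Only in C's history (ahead): {} — 0.
Only in B's history (behind): {A, B, G, I, J} — 5.

0 ahead, 5 behind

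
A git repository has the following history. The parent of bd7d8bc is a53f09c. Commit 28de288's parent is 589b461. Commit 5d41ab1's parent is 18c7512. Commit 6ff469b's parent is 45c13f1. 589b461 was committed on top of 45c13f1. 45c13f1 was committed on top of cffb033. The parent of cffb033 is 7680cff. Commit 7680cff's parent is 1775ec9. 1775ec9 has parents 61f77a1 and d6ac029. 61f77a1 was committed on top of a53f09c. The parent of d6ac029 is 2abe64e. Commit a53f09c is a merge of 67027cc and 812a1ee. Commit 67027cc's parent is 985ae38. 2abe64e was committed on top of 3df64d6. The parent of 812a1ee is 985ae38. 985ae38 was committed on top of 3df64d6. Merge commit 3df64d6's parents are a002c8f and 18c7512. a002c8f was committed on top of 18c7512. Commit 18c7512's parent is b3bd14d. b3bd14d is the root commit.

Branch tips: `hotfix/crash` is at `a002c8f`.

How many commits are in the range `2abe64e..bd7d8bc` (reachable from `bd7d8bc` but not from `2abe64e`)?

Reachable from bd7d8bc: {18c7512, 3df64d6, 67027cc, 812a1ee, 985ae38, a002c8f, a53f09c, b3bd14d, bd7d8bc}.
Reachable from 2abe64e: {18c7512, 2abe64e, 3df64d6, a002c8f, b3bd14d}.
In bd7d8bc's history but not 2abe64e's: {67027cc, 812a1ee, 985ae38, a53f09c, bd7d8bc} — 5 commits.

5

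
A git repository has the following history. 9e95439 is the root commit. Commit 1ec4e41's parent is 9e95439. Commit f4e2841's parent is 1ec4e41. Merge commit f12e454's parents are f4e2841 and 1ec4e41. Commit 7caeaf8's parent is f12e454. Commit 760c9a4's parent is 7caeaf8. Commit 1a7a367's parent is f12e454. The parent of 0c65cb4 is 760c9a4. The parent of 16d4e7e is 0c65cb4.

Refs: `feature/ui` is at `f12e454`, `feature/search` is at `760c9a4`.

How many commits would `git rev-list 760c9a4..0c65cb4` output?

Reachable from 0c65cb4: {0c65cb4, 1ec4e41, 760c9a4, 7caeaf8, 9e95439, f12e454, f4e2841}.
Reachable from 760c9a4: {1ec4e41, 760c9a4, 7caeaf8, 9e95439, f12e454, f4e2841}.
In 0c65cb4's history but not 760c9a4's: {0c65cb4} — 1 commit.

1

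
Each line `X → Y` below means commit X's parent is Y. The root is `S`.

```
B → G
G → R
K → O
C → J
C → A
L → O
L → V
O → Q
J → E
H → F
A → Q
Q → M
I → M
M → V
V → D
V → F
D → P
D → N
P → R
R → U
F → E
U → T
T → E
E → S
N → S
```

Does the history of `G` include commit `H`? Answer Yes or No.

No

Ancestors of G: {E, G, R, S, T, U}.
H is not in that set, so it is not an ancestor of G.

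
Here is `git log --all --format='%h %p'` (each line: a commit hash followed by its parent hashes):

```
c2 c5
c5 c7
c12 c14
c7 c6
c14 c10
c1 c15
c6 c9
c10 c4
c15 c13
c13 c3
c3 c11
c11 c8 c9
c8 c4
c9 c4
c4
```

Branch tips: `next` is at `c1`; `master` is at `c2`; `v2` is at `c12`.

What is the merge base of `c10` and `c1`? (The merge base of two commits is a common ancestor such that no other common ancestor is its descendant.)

Ancestors of c10: {c10, c4}.
Ancestors of c1: {c1, c11, c13, c15, c3, c4, c8, c9}.
Common ancestors: {c4}.
The only common ancestor is c4, so it is the merge base.

c4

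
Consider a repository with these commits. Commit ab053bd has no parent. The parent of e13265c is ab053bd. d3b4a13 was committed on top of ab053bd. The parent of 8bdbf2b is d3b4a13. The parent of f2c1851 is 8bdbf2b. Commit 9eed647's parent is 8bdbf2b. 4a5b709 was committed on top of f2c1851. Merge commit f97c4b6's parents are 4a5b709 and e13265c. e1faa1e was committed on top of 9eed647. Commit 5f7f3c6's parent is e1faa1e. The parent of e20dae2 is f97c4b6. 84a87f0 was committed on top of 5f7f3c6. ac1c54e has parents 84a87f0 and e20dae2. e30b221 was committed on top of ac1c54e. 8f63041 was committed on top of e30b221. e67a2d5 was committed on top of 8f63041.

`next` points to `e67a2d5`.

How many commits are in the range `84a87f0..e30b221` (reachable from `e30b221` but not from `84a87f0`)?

Reachable from e30b221: {4a5b709, 5f7f3c6, 84a87f0, 8bdbf2b, 9eed647, ab053bd, ac1c54e, d3b4a13, e13265c, e1faa1e, e20dae2, e30b221, f2c1851, f97c4b6}.
Reachable from 84a87f0: {5f7f3c6, 84a87f0, 8bdbf2b, 9eed647, ab053bd, d3b4a13, e1faa1e}.
In e30b221's history but not 84a87f0's: {4a5b709, ac1c54e, e13265c, e20dae2, e30b221, f2c1851, f97c4b6} — 7 commits.

7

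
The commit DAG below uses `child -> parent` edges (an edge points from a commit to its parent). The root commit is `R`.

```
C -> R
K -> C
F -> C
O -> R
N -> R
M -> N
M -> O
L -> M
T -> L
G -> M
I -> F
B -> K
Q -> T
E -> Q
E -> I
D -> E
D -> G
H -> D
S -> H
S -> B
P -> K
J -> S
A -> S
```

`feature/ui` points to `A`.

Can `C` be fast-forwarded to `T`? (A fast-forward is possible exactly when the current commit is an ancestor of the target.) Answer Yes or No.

A fast-forward from C to T is possible iff C is an ancestor of T.
Ancestors of T: {L, M, N, O, R, T}.
C is not among them, so fast-forward is not possible.

No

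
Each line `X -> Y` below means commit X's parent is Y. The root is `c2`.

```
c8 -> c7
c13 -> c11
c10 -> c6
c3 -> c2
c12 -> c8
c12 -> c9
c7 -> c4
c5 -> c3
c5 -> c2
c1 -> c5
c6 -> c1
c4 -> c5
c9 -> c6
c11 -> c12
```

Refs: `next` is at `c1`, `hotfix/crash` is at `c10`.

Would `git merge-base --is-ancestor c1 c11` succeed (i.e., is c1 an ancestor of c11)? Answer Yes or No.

Yes

Ancestors of c11 (commits reachable by following parents): {c1, c11, c12, c2, c3, c4, c5, c6, c7, c8, c9}.
c1 is in that set, so it is an ancestor of c11.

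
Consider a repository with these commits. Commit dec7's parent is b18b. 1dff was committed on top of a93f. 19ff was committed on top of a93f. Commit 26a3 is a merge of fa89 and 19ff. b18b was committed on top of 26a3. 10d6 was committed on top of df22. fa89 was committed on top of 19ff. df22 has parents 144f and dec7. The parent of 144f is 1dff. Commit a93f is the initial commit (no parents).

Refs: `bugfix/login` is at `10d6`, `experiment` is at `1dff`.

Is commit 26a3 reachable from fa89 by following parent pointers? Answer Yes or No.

No

Ancestors of fa89: {19ff, a93f, fa89}.
26a3 is not in that set, so it is not an ancestor of fa89.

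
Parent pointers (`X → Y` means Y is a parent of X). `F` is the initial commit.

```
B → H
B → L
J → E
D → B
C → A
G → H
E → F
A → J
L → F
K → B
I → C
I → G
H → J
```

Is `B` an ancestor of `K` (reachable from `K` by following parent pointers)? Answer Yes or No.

Yes

Ancestors of K (commits reachable by following parents): {B, E, F, H, J, K, L}.
B is in that set, so it is an ancestor of K.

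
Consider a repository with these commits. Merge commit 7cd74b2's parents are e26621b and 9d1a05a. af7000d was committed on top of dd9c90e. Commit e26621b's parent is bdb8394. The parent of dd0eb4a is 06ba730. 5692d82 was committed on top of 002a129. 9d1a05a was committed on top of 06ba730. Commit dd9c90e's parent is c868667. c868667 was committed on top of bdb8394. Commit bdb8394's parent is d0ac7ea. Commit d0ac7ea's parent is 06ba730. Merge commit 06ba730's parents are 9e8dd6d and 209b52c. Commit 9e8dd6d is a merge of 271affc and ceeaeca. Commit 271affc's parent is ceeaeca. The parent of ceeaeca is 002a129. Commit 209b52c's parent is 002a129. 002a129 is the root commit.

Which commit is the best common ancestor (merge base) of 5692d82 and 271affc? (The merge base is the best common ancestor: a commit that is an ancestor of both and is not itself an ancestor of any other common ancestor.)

Ancestors of 5692d82: {002a129, 5692d82}.
Ancestors of 271affc: {002a129, 271affc, ceeaeca}.
Common ancestors: {002a129}.
The only common ancestor is 002a129, so it is the merge base.

002a129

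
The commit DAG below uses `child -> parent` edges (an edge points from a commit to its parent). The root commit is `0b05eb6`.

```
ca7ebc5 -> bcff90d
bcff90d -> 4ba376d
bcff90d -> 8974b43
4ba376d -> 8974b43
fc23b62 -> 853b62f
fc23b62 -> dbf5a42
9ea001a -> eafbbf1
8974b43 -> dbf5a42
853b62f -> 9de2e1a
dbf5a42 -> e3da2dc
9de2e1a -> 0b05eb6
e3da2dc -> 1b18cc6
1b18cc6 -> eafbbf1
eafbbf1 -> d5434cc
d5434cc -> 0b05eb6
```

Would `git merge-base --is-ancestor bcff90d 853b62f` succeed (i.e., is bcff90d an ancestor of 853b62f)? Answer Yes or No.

No

Ancestors of 853b62f: {0b05eb6, 853b62f, 9de2e1a}.
bcff90d is not in that set, so it is not an ancestor of 853b62f.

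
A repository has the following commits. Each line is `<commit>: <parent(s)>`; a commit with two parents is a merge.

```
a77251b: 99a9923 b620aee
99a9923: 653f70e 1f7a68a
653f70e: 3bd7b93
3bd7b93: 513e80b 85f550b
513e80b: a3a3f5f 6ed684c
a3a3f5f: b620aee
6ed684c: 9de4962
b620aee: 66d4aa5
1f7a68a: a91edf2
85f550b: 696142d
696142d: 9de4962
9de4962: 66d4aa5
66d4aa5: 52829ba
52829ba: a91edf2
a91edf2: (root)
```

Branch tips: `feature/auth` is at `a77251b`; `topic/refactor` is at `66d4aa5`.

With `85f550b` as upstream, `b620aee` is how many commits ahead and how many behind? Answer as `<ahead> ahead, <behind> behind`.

1 ahead, 3 behind

Reachable from b620aee: {52829ba, 66d4aa5, a91edf2, b620aee}.
Reachable from 85f550b: {52829ba, 66d4aa5, 696142d, 85f550b, 9de4962, a91edf2}.
Only in b620aee's history (ahead): {b620aee} — 1.
Only in 85f550b's history (behind): {696142d, 85f550b, 9de4962} — 3.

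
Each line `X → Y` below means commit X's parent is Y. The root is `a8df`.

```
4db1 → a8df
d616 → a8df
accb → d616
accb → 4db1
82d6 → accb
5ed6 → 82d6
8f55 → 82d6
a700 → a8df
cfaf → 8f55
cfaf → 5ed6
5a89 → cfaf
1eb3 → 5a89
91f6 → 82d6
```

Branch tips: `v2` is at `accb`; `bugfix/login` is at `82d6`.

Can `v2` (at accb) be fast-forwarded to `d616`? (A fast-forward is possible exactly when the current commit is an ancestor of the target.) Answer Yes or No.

A fast-forward from accb to d616 is possible iff accb is an ancestor of d616.
Ancestors of d616: {a8df, d616}.
accb is not among them, so fast-forward is not possible.

No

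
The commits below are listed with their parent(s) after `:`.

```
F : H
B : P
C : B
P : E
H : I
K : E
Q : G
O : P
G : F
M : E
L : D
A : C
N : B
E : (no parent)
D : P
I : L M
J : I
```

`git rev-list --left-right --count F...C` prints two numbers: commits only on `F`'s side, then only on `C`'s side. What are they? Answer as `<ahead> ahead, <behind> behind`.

Reachable from F: {D, E, F, H, I, L, M, P}.
Reachable from C: {B, C, E, P}.
Only in F's history (ahead): {D, F, H, I, L, M} — 6.
Only in C's history (behind): {B, C} — 2.

6 ahead, 2 behind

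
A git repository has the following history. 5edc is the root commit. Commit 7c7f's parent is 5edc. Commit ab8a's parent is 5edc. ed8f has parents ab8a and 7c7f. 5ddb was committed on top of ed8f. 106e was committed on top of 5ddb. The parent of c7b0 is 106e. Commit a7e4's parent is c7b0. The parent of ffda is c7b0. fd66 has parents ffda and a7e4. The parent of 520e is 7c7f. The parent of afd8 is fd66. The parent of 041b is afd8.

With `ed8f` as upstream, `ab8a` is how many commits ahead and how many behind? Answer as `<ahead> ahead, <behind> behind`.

0 ahead, 2 behind

Reachable from ab8a: {5edc, ab8a}.
Reachable from ed8f: {5edc, 7c7f, ab8a, ed8f}.
Only in ab8a's history (ahead): {} — 0.
Only in ed8f's history (behind): {7c7f, ed8f} — 2.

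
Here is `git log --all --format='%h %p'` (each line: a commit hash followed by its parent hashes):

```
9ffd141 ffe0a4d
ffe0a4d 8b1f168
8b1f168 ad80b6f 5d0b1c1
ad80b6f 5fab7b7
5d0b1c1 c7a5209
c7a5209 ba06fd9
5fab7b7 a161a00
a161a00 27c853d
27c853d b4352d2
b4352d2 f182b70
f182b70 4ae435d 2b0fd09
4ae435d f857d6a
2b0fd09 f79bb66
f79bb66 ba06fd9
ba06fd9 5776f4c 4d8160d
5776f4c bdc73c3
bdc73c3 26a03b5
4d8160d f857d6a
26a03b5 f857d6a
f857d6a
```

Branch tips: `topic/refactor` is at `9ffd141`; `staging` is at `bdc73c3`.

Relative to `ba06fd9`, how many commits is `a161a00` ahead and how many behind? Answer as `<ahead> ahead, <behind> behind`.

7 ahead, 0 behind

Reachable from a161a00: {26a03b5, 27c853d, 2b0fd09, 4ae435d, 4d8160d, 5776f4c, a161a00, b4352d2, ba06fd9, bdc73c3, f182b70, f79bb66, f857d6a}.
Reachable from ba06fd9: {26a03b5, 4d8160d, 5776f4c, ba06fd9, bdc73c3, f857d6a}.
Only in a161a00's history (ahead): {27c853d, 2b0fd09, 4ae435d, a161a00, b4352d2, f182b70, f79bb66} — 7.
Only in ba06fd9's history (behind): {} — 0.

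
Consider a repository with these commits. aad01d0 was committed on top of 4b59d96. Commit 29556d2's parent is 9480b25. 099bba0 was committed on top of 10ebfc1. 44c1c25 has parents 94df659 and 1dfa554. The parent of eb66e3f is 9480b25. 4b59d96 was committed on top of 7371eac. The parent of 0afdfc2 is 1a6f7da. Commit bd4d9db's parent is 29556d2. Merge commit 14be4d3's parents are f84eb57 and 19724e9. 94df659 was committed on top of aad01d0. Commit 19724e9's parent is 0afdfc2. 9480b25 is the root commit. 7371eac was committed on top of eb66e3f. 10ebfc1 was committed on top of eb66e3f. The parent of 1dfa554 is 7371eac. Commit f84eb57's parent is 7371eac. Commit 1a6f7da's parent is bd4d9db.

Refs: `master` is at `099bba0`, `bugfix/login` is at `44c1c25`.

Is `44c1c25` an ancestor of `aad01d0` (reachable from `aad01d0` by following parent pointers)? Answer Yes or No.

Ancestors of aad01d0: {4b59d96, 7371eac, 9480b25, aad01d0, eb66e3f}.
44c1c25 is not in that set, so it is not an ancestor of aad01d0.

No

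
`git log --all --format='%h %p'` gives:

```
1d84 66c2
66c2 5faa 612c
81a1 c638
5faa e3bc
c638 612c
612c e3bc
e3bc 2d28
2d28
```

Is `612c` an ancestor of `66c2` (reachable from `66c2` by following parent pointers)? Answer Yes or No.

Ancestors of 66c2 (commits reachable by following parents): {2d28, 5faa, 612c, 66c2, e3bc}.
612c is in that set, so it is an ancestor of 66c2.

Yes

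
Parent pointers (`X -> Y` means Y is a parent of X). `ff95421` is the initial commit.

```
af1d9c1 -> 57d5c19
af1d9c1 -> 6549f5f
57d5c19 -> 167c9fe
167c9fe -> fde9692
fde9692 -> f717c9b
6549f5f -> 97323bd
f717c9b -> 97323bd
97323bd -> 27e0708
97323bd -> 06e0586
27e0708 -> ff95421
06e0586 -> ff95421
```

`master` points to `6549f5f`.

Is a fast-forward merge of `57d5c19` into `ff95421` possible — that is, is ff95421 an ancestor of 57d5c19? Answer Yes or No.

Yes

A fast-forward from ff95421 to 57d5c19 is possible iff ff95421 is an ancestor of 57d5c19.
Ancestors of 57d5c19: {06e0586, 167c9fe, 27e0708, 57d5c19, 97323bd, f717c9b, fde9692, ff95421}.
ff95421 is among them, so fast-forward is possible.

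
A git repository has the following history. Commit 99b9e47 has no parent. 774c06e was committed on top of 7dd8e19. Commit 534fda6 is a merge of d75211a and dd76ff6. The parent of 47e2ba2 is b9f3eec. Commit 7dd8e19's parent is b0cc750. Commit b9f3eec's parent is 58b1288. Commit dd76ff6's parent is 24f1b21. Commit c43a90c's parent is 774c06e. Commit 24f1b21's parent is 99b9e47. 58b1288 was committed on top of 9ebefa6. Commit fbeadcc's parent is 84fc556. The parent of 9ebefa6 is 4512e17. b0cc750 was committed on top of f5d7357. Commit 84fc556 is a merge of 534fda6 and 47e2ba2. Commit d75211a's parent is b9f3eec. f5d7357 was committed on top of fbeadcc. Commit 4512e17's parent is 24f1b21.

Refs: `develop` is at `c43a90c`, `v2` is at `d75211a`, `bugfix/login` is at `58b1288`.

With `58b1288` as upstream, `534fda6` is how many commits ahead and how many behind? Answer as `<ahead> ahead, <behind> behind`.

Reachable from 534fda6: {24f1b21, 4512e17, 534fda6, 58b1288, 99b9e47, 9ebefa6, b9f3eec, d75211a, dd76ff6}.
Reachable from 58b1288: {24f1b21, 4512e17, 58b1288, 99b9e47, 9ebefa6}.
Only in 534fda6's history (ahead): {534fda6, b9f3eec, d75211a, dd76ff6} — 4.
Only in 58b1288's history (behind): {} — 0.

4 ahead, 0 behind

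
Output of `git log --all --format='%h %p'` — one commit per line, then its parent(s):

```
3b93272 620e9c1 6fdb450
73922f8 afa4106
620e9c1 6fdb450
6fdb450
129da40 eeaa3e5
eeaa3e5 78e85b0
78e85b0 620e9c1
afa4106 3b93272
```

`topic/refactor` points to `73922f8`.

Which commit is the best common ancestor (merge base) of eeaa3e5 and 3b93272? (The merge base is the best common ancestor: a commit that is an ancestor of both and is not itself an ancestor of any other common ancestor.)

Ancestors of eeaa3e5: {620e9c1, 6fdb450, 78e85b0, eeaa3e5}.
Ancestors of 3b93272: {3b93272, 620e9c1, 6fdb450}.
Common ancestors: {620e9c1, 6fdb450}.
Among these, 620e9c1 is not an ancestor of any other common ancestor — it is the merge base.

620e9c1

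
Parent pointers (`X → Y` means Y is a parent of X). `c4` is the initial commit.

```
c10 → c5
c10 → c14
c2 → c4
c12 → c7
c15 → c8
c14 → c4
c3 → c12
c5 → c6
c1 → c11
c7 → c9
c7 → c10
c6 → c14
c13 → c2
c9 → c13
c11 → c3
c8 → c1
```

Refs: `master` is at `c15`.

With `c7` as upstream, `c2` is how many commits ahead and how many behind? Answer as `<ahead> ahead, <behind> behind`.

0 ahead, 7 behind

Reachable from c2: {c2, c4}.
Reachable from c7: {c10, c13, c14, c2, c4, c5, c6, c7, c9}.
Only in c2's history (ahead): {} — 0.
Only in c7's history (behind): {c10, c13, c14, c5, c6, c7, c9} — 7.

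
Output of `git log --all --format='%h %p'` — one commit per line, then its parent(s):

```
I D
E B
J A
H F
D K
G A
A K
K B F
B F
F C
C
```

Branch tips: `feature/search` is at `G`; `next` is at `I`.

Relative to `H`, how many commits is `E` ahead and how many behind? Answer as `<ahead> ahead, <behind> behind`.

Reachable from E: {B, C, E, F}.
Reachable from H: {C, F, H}.
Only in E's history (ahead): {B, E} — 2.
Only in H's history (behind): {H} — 1.

2 ahead, 1 behind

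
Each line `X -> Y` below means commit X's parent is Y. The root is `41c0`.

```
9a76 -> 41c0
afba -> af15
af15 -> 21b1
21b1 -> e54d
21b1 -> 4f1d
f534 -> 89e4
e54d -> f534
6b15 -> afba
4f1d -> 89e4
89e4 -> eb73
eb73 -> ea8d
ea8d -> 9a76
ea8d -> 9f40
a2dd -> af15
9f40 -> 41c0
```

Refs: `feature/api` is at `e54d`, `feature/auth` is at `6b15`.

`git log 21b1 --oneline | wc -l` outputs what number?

Walking parent pointers from 21b1: reachable set = {21b1, 41c0, 4f1d, 89e4, 9a76, 9f40, e54d, ea8d, eb73, f534}.
That is 10 commits.

10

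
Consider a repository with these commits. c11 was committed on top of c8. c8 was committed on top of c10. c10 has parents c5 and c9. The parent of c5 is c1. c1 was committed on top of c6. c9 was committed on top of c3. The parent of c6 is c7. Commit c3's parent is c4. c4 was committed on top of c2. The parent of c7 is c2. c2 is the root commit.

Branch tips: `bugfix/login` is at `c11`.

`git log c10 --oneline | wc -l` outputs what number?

Walking parent pointers from c10: reachable set = {c1, c10, c2, c3, c4, c5, c6, c7, c9}.
That is 9 commits.

9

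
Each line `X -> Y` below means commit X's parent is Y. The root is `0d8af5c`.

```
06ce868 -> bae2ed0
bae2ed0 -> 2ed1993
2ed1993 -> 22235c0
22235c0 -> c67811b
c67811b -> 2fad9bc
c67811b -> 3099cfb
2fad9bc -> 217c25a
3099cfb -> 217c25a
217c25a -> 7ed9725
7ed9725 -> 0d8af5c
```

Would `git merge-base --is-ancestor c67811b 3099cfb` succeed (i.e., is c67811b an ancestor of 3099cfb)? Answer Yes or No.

Ancestors of 3099cfb: {0d8af5c, 217c25a, 3099cfb, 7ed9725}.
c67811b is not in that set, so it is not an ancestor of 3099cfb.

No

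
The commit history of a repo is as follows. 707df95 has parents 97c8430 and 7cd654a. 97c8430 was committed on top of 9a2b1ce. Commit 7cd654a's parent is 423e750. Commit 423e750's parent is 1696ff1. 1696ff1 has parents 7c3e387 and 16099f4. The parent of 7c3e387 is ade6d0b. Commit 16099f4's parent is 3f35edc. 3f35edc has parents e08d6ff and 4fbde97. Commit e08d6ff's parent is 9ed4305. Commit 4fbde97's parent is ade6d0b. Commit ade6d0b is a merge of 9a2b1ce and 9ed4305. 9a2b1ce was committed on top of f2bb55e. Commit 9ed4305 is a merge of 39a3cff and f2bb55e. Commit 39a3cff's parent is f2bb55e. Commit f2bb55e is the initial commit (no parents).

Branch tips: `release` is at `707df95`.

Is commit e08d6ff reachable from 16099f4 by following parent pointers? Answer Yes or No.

Yes

Ancestors of 16099f4 (commits reachable by following parents): {16099f4, 39a3cff, 3f35edc, 4fbde97, 9a2b1ce, 9ed4305, ade6d0b, e08d6ff, f2bb55e}.
e08d6ff is in that set, so it is an ancestor of 16099f4.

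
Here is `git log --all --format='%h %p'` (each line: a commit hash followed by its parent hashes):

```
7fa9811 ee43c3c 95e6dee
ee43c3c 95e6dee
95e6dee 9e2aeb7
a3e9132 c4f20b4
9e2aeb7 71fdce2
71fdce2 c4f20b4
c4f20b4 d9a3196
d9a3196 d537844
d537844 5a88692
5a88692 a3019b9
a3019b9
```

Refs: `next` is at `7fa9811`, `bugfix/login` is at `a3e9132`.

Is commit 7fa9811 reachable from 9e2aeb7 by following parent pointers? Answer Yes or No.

Ancestors of 9e2aeb7: {5a88692, 71fdce2, 9e2aeb7, a3019b9, c4f20b4, d537844, d9a3196}.
7fa9811 is not in that set, so it is not an ancestor of 9e2aeb7.

No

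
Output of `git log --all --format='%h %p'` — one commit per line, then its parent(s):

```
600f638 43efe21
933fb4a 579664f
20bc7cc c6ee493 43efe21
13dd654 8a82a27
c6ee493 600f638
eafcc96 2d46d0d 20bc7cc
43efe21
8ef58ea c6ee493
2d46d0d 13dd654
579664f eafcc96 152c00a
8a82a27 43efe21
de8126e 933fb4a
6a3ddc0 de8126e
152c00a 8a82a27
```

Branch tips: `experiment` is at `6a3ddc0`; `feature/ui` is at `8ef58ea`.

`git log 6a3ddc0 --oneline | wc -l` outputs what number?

Walking parent pointers from 6a3ddc0: reachable set = {13dd654, 152c00a, 20bc7cc, 2d46d0d, 43efe21, 579664f, 600f638, 6a3ddc0, 8a82a27, 933fb4a, c6ee493, de8126e, eafcc96}.
That is 13 commits.

13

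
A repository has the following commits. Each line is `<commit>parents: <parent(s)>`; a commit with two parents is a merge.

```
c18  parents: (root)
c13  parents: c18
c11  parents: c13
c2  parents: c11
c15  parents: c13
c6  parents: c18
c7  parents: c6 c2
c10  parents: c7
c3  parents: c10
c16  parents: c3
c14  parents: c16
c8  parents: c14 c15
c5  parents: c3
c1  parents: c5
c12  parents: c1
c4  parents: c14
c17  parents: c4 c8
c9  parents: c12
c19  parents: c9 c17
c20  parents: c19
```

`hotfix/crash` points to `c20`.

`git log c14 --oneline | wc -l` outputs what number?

10

Walking parent pointers from c14: reachable set = {c10, c11, c13, c14, c16, c18, c2, c3, c6, c7}.
That is 10 commits.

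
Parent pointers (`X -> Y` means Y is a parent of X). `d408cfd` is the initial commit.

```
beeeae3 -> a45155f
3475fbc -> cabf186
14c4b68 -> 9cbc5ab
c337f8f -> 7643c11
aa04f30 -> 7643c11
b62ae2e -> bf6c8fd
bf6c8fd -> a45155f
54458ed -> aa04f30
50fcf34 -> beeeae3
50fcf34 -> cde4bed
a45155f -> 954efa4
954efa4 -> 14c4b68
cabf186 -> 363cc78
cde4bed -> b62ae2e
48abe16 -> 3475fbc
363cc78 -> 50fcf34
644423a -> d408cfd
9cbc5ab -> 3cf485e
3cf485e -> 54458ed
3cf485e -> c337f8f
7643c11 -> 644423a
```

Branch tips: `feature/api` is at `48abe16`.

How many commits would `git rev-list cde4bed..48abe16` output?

Reachable from 48abe16: {14c4b68, 3475fbc, 363cc78, 3cf485e, 48abe16, 50fcf34, 54458ed, 644423a, 7643c11, 954efa4, 9cbc5ab, a45155f, aa04f30, b62ae2e, beeeae3, bf6c8fd, c337f8f, cabf186, cde4bed, d408cfd}.
Reachable from cde4bed: {14c4b68, 3cf485e, 54458ed, 644423a, 7643c11, 954efa4, 9cbc5ab, a45155f, aa04f30, b62ae2e, bf6c8fd, c337f8f, cde4bed, d408cfd}.
In 48abe16's history but not cde4bed's: {3475fbc, 363cc78, 48abe16, 50fcf34, beeeae3, cabf186} — 6 commits.

6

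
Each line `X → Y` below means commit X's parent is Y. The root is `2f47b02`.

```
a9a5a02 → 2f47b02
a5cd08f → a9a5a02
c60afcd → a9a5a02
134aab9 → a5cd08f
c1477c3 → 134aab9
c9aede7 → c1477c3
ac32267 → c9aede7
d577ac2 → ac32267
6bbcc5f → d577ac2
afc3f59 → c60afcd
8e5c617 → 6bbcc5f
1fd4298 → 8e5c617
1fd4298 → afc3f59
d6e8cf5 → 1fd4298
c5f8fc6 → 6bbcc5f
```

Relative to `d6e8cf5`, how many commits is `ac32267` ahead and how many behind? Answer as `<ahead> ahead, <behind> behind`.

Reachable from ac32267: {134aab9, 2f47b02, a5cd08f, a9a5a02, ac32267, c1477c3, c9aede7}.
Reachable from d6e8cf5: {134aab9, 1fd4298, 2f47b02, 6bbcc5f, 8e5c617, a5cd08f, a9a5a02, ac32267, afc3f59, c1477c3, c60afcd, c9aede7, d577ac2, d6e8cf5}.
Only in ac32267's history (ahead): {} — 0.
Only in d6e8cf5's history (behind): {1fd4298, 6bbcc5f, 8e5c617, afc3f59, c60afcd, d577ac2, d6e8cf5} — 7.

0 ahead, 7 behind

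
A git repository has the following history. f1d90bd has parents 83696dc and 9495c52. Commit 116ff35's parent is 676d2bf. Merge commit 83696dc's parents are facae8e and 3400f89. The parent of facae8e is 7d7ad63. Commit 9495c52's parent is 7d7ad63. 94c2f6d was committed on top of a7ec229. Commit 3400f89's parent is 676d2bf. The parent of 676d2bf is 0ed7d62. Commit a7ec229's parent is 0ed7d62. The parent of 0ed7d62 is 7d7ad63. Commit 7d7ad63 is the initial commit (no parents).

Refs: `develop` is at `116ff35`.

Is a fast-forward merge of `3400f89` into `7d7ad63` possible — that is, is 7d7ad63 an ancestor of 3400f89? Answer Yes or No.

Yes

A fast-forward from 7d7ad63 to 3400f89 is possible iff 7d7ad63 is an ancestor of 3400f89.
Ancestors of 3400f89: {0ed7d62, 3400f89, 676d2bf, 7d7ad63}.
7d7ad63 is among them, so fast-forward is possible.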